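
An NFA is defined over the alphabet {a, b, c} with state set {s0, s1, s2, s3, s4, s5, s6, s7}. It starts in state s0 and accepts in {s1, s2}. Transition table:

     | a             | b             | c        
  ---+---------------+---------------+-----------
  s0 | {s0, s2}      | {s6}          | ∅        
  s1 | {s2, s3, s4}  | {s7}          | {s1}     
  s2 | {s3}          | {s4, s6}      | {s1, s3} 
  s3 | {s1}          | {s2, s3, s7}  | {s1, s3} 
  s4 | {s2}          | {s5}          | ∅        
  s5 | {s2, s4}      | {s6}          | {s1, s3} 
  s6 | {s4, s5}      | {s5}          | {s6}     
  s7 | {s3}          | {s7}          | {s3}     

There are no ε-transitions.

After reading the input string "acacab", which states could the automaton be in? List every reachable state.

Start in {s0}.
Read 'a': s0→{s0, s2}; now {s0, s2}.
Read 'c': s0→∅, s2→{s1, s3}; now {s1, s3}.
Read 'a': s1→{s2, s3, s4}, s3→{s1}; now {s1, s2, s3, s4}.
Read 'c': s1→{s1}, s2→{s1, s3}, s3→{s1, s3}, s4→∅; now {s1, s3}.
Read 'a': s1→{s2, s3, s4}, s3→{s1}; now {s1, s2, s3, s4}.
Read 'b': s1→{s7}, s2→{s4, s6}, s3→{s2, s3, s7}, s4→{s5}; now {s2, s3, s4, s5, s6, s7}.

{s2, s3, s4, s5, s6, s7}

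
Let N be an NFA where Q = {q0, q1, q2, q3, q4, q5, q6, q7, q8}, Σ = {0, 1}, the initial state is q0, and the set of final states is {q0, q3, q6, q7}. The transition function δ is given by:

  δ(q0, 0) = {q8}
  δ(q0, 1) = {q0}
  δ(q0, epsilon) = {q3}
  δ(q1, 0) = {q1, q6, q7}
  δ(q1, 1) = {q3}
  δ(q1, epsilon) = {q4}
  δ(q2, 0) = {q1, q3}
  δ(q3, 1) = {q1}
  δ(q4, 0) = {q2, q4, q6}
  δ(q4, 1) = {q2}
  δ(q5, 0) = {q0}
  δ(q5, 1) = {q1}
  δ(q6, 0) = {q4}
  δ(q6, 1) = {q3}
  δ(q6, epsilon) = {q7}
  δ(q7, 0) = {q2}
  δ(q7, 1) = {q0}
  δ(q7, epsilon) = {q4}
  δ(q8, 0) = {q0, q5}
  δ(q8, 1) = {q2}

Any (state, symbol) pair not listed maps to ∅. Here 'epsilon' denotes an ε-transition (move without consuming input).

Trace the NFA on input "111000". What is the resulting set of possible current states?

{q0, q1, q2, q3, q4, q6, q7, q8}

Start: ε-closure({q0}) = {q0, q3}.
Read '1': {q0, q3} → {q0, q1, q3, q4}.
Read '1': {q0, q1, q3, q4} → {q0, q1, q2, q3, q4}.
Read '1': {q0, q1, q2, q3, q4} → {q0, q1, q2, q3, q4}.
Read '0': {q0, q1, q2, q3, q4} → {q1, q2, q3, q4, q6, q7, q8}.
Read '0': {q1, q2, q3, q4, q6, q7, q8} → {q0, q1, q2, q3, q4, q5, q6, q7}.
Read '0': {q0, q1, q2, q3, q4, q5, q6, q7} → {q0, q1, q2, q3, q4, q6, q7, q8}.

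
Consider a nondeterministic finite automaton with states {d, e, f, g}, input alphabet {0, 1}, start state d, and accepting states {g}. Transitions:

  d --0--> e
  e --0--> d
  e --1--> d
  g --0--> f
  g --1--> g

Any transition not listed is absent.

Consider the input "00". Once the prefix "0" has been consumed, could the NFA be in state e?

Start in {d}.
Read '0': d→{e}; now {e}.
State e is in {e}.

Yes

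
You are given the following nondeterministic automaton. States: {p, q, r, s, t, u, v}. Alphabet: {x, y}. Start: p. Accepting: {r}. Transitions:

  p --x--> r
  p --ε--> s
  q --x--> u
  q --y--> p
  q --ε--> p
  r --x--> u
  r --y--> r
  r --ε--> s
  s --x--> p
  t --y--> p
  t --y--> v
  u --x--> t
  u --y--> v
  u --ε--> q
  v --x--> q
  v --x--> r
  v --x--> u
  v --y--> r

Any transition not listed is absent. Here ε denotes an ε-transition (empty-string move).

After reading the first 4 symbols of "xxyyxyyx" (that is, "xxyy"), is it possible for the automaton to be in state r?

Yes

Start: ε-closure({p}) = {p, s}.
Read 'x': p→{r}, s→{p}; union {p, r}; ε-closure = {p, r, s}.
Read 'x': p→{r}, r→{u}, s→{p}; union {p, r, u}; ε-closure = {p, q, r, s, u}.
Read 'y': p→∅, q→{p}, r→{r}, s→∅, u→{v}; union {p, r, v}; ε-closure = {p, r, s, v}.
Read 'y': p→∅, r→{r}, s→∅, v→{r}; union {r}; ε-closure = {r, s}.
State r is in {r, s}.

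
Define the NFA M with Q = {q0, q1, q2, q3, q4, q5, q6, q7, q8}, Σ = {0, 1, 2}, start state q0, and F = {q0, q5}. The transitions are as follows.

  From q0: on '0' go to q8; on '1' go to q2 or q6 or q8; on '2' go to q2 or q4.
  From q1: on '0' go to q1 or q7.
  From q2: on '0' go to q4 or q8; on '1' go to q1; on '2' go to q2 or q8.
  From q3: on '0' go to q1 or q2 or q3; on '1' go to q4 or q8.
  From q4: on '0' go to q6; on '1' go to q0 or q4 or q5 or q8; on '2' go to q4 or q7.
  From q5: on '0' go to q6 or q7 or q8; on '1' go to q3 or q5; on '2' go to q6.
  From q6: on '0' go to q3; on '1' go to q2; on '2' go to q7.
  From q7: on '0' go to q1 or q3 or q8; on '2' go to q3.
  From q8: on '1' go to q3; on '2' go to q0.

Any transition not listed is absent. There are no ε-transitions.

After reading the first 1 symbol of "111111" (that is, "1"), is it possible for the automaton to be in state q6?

Yes

Start in {q0}.
Read '1': {q0} → {q2, q6, q8}.
State q6 is in {q2, q6, q8}.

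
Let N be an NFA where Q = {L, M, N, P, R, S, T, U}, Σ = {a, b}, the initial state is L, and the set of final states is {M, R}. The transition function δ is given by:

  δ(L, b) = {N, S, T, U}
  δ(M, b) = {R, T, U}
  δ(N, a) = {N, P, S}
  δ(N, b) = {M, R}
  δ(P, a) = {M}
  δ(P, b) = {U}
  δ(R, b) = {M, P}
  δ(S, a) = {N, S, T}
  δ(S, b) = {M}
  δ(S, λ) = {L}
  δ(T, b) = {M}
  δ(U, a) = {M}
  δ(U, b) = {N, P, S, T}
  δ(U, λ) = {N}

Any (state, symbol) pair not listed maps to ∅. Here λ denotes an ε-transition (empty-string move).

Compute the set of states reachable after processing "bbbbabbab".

{L, M, N, R, S, T, U}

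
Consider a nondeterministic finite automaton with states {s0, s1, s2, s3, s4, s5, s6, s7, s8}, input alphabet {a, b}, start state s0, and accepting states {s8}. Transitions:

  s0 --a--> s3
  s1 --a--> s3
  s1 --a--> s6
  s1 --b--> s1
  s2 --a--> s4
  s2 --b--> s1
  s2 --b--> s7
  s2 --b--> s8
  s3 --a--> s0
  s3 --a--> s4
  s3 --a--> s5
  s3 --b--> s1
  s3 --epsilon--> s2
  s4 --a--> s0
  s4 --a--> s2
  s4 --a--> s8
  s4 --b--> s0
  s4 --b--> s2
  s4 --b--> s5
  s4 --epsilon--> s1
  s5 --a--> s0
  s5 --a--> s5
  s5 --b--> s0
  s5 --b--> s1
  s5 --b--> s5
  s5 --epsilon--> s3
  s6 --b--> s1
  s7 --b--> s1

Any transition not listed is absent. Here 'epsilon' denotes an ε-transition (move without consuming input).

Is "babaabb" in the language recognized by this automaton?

Start in {s0}.
Read 'b': {s0} → ∅.
The set is empty and remains empty for the remaining 6 symbols.
The final set ∅ contains no accepting state.

No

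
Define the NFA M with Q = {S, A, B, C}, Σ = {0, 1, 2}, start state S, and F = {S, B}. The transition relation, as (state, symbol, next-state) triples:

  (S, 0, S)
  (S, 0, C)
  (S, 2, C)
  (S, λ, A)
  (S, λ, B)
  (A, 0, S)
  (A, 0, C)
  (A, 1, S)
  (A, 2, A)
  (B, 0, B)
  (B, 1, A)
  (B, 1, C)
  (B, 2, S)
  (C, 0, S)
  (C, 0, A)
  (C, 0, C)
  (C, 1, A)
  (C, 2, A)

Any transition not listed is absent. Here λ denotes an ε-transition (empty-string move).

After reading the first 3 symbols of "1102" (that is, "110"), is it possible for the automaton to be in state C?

Yes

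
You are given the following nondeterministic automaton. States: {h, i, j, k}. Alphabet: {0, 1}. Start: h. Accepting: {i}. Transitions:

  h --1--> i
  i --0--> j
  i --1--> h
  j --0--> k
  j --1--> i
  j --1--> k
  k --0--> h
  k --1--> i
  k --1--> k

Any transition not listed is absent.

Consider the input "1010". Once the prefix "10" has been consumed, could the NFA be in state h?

No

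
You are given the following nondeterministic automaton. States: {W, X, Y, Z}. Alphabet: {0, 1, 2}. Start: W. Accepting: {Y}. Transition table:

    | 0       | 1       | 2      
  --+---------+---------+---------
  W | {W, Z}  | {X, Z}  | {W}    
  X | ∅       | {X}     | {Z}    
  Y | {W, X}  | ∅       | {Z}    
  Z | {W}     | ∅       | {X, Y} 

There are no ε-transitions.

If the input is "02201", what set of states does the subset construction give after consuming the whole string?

{X, Z}

Start in {W}.
Read '0': W→{W, Z}; now {W, Z}.
Read '2': W→{W}, Z→{X, Y}; now {W, X, Y}.
Read '2': W→{W}, X→{Z}, Y→{Z}; now {W, Z}.
Read '0': W→{W, Z}, Z→{W}; now {W, Z}.
Read '1': W→{X, Z}, Z→∅; now {X, Z}.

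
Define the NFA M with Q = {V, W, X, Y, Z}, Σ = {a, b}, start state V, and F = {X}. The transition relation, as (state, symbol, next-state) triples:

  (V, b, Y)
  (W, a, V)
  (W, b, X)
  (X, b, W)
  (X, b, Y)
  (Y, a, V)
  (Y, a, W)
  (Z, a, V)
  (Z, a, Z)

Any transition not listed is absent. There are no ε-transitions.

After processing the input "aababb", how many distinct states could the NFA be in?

0

Start in {V}.
Read 'a': {V} → ∅.
The set is empty and remains empty for the remaining 5 symbols.
That set has 0 states.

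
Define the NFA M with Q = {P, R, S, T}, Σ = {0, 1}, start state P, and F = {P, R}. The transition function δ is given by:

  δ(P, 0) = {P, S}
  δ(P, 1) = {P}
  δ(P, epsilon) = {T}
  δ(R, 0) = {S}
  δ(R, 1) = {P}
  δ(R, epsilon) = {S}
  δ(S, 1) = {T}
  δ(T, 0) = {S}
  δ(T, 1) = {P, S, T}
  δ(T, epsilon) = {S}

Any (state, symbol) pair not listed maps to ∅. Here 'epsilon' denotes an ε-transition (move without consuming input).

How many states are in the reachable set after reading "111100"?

3

Start: ε-closure({P}) = {P, S, T}.
Read '1': {P, S, T} → {P, S, T}.
Read '1': {P, S, T} → {P, S, T}.
Read '1': {P, S, T} → {P, S, T}.
Read '1': {P, S, T} → {P, S, T}.
Read '0': {P, S, T} → {P, S, T}.
Read '0': {P, S, T} → {P, S, T}.
That set has 3 states.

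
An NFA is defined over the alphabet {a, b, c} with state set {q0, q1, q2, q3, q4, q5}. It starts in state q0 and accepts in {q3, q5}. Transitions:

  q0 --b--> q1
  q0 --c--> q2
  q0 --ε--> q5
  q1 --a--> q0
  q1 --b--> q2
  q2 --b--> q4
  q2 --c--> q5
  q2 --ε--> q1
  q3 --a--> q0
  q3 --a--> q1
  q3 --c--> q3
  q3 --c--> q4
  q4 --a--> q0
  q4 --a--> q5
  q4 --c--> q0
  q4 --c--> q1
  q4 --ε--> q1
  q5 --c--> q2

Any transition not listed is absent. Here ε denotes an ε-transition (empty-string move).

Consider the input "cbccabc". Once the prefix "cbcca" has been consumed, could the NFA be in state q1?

Start: ε-closure({q0}) = {q0, q5}.
Read 'c': {q0, q5} → {q1, q2}.
Read 'b': {q1, q2} → {q1, q2, q4}.
Read 'c': {q1, q2, q4} → {q0, q1, q5}.
Read 'c': {q0, q1, q5} → {q1, q2}.
Read 'a': {q1, q2} → {q0, q5}.
State q1 is not in {q0, q5}.

No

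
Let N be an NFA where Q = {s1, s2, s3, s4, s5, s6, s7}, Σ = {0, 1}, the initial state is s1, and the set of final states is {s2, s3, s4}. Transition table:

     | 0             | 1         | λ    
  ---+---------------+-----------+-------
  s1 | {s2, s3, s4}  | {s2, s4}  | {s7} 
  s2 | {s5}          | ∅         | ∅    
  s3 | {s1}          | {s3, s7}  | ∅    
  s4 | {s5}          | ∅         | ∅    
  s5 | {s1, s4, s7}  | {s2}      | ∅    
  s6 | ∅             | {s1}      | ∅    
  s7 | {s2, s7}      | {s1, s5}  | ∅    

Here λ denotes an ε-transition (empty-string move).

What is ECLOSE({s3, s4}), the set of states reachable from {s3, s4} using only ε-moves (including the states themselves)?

{s3, s4}

Begin with {s3, s4}.
No ε-moves leave this set, so the closure equals the set itself.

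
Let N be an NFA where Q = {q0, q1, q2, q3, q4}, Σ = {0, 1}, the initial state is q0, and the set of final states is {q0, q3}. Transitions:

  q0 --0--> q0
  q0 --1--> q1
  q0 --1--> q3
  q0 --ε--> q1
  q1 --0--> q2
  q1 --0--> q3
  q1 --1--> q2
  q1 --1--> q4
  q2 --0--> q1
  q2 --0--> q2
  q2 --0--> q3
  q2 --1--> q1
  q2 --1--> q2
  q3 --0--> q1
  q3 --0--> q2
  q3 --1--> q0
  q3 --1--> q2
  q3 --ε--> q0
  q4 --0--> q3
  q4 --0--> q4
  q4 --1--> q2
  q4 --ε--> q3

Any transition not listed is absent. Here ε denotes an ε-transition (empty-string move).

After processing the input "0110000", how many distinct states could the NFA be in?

5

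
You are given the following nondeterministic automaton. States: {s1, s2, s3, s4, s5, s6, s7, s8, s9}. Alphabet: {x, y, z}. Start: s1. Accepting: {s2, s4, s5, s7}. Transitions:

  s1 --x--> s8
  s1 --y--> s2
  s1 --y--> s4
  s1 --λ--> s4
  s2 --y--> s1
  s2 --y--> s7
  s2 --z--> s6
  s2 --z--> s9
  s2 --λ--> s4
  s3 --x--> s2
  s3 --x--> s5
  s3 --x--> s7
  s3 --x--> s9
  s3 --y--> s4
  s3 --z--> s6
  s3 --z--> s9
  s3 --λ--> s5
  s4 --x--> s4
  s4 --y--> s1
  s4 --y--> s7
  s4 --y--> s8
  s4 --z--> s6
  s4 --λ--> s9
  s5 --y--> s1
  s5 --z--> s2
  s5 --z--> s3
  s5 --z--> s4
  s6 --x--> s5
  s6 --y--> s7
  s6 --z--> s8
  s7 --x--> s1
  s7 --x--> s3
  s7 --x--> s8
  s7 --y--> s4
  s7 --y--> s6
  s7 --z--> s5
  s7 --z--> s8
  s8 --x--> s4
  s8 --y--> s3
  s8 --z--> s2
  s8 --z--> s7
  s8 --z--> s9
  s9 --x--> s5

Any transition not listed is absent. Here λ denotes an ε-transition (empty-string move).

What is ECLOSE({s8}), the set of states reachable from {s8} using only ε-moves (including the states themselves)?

Begin with {s8}.
No ε-moves leave this set, so the closure equals the set itself.

{s8}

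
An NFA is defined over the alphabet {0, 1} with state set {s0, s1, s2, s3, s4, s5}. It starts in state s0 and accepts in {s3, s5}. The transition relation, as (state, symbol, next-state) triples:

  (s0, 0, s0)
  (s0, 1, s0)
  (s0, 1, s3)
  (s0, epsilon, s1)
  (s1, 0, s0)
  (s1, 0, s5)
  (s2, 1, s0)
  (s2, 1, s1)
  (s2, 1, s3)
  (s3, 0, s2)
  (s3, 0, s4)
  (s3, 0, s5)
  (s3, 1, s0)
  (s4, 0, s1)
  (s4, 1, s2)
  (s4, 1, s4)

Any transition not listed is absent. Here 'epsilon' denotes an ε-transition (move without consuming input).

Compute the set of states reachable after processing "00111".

{s0, s1, s3}

Start: ε-closure({s0}) = {s0, s1}.
Read '0': s0→{s0}, s1→{s0, s5}; union {s0, s5}; ε-closure = {s0, s1, s5}.
Read '0': s0→{s0}, s1→{s0, s5}, s5→∅; union {s0, s5}; ε-closure = {s0, s1, s5}.
Read '1': s0→{s0, s3}, s1→∅, s5→∅; union {s0, s3}; ε-closure = {s0, s1, s3}.
Read '1': s0→{s0, s3}, s1→∅, s3→{s0}; union {s0, s3}; ε-closure = {s0, s1, s3}.
Read '1': s0→{s0, s3}, s1→∅, s3→{s0}; union {s0, s3}; ε-closure = {s0, s1, s3}.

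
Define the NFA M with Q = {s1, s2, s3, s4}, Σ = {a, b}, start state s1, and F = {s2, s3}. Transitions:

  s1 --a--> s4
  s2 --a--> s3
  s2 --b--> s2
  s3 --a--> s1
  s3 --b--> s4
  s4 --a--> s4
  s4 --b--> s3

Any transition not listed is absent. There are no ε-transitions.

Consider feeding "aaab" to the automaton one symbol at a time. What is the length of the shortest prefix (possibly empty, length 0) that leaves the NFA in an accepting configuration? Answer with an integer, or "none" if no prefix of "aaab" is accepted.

4

Start in {s1}.
Read 'a': {s1} → {s4}.
Read 'a': {s4} → {s4}.
Read 'a': {s4} → {s4}.
Read 'b': {s4} → {s3}.
None of the earlier sets intersect F, but {s3} does.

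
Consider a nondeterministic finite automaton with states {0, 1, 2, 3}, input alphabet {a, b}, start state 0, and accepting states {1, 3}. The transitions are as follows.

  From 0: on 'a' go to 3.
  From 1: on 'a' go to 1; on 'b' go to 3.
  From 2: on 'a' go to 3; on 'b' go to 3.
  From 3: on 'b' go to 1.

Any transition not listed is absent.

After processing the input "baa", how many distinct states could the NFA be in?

Start in {0}.
Read 'b': 0→∅; now ∅.
The set is empty and remains empty for the remaining 2 symbols.
That set has 0 states.

0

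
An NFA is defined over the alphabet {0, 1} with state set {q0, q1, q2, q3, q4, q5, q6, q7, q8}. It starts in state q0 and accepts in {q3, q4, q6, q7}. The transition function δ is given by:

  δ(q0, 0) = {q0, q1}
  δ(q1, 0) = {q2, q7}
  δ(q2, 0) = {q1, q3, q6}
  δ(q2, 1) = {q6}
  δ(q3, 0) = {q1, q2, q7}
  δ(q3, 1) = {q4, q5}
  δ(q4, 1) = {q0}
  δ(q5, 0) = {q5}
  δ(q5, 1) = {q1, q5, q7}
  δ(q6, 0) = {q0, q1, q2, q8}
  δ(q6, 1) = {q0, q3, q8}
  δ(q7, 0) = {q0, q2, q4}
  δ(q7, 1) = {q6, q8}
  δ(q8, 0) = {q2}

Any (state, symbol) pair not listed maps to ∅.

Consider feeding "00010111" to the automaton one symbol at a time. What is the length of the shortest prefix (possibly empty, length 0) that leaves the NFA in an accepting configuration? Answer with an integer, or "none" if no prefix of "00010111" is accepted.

Start in {q0}.
Read '0': {q0} → {q0, q1}.
Read '0': {q0, q1} → {q0, q1, q2, q7}.
None of the earlier sets intersect F, but {q0, q1, q2, q7} does.

2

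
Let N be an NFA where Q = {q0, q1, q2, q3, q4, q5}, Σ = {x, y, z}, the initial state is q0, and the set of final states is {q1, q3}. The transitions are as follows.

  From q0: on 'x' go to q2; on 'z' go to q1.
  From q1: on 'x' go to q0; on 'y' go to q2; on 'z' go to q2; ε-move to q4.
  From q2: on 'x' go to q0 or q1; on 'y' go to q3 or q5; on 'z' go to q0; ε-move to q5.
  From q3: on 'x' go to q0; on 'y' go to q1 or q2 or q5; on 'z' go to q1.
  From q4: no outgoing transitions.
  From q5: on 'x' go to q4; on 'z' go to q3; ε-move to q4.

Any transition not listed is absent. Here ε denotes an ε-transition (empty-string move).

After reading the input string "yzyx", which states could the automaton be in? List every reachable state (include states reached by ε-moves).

∅

Start in {q0}.
Read 'y': q0→∅; now ∅.
The set is empty and remains empty for the remaining 3 symbols.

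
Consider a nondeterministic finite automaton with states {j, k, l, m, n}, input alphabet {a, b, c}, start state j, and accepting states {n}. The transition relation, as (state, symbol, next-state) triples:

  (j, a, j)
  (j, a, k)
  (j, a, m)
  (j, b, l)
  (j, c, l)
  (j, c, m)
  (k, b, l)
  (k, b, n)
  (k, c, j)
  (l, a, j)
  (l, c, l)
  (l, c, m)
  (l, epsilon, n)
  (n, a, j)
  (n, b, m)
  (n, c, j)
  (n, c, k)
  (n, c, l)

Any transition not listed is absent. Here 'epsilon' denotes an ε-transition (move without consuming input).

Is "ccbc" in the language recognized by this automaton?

Yes

Start in {j}.
Read 'c': {j} → {l, m, n}.
Read 'c': {l, m, n} → {j, k, l, m, n}.
Read 'b': {j, k, l, m, n} → {l, m, n}.
Read 'c': {l, m, n} → {j, k, l, m, n}.
The final set {j, k, l, m, n} contains the accepting state n.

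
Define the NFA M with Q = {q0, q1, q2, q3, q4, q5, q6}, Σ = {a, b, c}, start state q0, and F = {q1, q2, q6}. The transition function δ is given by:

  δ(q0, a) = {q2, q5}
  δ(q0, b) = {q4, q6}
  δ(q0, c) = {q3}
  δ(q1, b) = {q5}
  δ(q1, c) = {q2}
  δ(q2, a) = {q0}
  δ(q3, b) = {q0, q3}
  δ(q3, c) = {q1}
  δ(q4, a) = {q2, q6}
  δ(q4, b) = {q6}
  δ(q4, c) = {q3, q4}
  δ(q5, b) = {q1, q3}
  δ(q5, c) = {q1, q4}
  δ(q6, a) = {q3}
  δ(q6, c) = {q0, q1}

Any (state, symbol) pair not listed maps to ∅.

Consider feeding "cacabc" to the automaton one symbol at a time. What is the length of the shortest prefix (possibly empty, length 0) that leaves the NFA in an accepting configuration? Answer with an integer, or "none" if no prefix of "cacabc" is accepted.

none

Start in {q0}.
Read 'c': {q0} → {q3}.
Read 'a': {q3} → ∅.
The set is empty and remains empty for the remaining 4 symbols.
No reachable set along the way intersects F.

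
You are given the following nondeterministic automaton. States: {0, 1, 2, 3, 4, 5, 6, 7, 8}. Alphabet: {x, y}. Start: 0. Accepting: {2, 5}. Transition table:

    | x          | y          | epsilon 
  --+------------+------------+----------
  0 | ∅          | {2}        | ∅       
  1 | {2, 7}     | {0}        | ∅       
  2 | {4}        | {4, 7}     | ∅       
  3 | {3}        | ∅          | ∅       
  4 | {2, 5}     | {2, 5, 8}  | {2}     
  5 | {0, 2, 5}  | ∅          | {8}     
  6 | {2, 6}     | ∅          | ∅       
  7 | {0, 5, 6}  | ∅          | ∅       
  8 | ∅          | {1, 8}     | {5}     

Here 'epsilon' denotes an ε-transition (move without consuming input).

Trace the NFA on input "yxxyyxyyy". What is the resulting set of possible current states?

{0, 1, 2, 4, 5, 7, 8}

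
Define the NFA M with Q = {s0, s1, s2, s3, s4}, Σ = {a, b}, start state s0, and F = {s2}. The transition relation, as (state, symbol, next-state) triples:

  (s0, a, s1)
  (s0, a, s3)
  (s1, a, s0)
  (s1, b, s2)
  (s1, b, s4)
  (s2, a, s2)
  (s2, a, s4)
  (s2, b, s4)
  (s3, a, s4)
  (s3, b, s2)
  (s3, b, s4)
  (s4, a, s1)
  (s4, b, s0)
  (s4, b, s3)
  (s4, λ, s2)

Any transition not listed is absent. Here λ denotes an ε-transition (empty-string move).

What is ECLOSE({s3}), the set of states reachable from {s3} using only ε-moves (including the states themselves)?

{s3}

Begin with {s3}.
No ε-moves leave this set, so the closure equals the set itself.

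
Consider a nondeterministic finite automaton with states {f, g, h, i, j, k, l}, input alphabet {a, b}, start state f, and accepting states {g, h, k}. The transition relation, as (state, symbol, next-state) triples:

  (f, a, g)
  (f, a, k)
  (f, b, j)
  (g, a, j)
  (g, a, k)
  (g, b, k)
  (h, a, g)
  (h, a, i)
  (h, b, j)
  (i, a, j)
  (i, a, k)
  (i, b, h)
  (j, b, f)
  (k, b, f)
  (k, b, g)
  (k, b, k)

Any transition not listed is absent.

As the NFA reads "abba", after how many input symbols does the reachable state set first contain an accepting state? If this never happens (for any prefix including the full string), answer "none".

1

Start in {f}.
Read 'a': f→{g, k}; now {g, k}.
None of the earlier sets intersect F, but {g, k} does.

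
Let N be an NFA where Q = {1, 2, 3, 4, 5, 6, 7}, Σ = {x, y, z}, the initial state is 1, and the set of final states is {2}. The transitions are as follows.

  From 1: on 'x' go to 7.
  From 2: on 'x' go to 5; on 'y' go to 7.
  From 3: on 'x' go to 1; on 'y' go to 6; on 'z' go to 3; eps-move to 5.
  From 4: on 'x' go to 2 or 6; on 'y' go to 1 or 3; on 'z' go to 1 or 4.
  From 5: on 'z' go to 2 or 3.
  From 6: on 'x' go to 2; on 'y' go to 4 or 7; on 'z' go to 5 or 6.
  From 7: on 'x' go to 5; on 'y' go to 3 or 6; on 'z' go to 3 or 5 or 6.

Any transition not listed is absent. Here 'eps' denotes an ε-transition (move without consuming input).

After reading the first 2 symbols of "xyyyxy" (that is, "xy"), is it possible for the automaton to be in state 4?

Start in {1}.
Read 'x': {1} → {7}.
Read 'y': {7} → {3, 5, 6}.
State 4 is not in {3, 5, 6}.

No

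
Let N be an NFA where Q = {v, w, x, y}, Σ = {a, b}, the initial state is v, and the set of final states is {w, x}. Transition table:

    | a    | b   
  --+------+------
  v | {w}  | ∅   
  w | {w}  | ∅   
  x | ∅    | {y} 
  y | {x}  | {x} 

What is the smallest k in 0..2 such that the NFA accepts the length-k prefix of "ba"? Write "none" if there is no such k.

Start in {v}.
Read 'b': v→∅; now ∅.
The set is empty and remains empty for the remaining 1 symbol.
No reachable set along the way intersects F.

none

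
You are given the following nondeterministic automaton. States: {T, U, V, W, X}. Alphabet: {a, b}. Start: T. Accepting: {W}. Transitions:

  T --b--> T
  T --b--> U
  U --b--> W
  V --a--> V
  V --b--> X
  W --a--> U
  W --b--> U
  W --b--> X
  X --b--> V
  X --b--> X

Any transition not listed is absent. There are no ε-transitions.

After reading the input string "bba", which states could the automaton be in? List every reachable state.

Start in {T}.
Read 'b': {T} → {T, U}.
Read 'b': {T, U} → {T, U, W}.
Read 'a': {T, U, W} → {U}.

{U}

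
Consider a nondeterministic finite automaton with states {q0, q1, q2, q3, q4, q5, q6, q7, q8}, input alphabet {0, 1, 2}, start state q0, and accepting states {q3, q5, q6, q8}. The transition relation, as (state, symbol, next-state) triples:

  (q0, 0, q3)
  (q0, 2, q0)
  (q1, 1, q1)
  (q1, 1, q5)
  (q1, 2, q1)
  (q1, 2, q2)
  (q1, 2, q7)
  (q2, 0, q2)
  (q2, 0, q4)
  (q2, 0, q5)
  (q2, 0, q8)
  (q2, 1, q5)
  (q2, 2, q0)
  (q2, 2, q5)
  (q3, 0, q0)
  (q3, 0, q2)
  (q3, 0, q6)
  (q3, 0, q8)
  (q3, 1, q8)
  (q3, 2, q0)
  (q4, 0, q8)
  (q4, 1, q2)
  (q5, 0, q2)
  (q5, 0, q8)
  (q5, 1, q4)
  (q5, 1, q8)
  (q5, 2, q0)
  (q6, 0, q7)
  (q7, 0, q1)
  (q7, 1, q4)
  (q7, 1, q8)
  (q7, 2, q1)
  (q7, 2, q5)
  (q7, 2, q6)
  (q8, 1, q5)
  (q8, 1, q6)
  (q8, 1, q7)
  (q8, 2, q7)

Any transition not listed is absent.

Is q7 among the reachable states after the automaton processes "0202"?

No

Start in {q0}.
Read '0': {q0} → {q3}.
Read '2': {q3} → {q0}.
Read '0': {q0} → {q3}.
Read '2': {q3} → {q0}.
State q7 is not in {q0}.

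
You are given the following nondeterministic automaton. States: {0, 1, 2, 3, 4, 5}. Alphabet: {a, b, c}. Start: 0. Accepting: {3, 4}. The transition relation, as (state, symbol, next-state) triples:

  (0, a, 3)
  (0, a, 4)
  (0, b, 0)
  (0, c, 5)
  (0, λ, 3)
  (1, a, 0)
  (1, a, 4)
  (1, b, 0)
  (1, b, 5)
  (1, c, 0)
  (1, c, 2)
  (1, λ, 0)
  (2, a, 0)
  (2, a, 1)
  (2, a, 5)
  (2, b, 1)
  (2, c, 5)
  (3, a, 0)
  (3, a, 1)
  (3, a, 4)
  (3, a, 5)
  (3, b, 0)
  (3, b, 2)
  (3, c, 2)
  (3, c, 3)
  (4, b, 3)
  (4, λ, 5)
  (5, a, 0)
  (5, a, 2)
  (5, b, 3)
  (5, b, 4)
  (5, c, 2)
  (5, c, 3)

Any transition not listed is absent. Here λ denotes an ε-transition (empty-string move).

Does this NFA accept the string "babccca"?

Start: ε-closure({0}) = {0, 3}.
Read 'b': {0, 3} → {0, 2, 3}.
Read 'a': {0, 2, 3} → {0, 1, 3, 4, 5}.
Read 'b': {0, 1, 3, 4, 5} → {0, 2, 3, 4, 5}.
Read 'c': {0, 2, 3, 4, 5} → {2, 3, 5}.
Read 'c': {2, 3, 5} → {2, 3, 5}.
Read 'c': {2, 3, 5} → {2, 3, 5}.
Read 'a': {2, 3, 5} → {0, 1, 2, 3, 4, 5}.
The final set {0, 1, 2, 3, 4, 5} contains the accepting states 3, 4.

Yes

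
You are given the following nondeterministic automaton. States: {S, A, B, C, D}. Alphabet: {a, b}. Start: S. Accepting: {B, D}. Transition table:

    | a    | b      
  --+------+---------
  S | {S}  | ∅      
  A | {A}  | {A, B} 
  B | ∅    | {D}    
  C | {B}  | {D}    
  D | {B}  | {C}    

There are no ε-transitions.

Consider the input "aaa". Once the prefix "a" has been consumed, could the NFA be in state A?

No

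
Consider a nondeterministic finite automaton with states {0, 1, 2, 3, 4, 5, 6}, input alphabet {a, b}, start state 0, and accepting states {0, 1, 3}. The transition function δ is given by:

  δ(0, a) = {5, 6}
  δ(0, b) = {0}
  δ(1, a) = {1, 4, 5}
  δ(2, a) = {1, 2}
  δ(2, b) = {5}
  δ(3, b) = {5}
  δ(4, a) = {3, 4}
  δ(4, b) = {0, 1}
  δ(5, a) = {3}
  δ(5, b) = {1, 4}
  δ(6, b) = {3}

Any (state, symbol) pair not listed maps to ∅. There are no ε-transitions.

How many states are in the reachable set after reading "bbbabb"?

3

Start in {0}.
Read 'b': 0→{0}; now {0}.
Read 'b': 0→{0}; now {0}.
Read 'b': 0→{0}; now {0}.
Read 'a': 0→{5, 6}; now {5, 6}.
Read 'b': 5→{1, 4}, 6→{3}; now {1, 3, 4}.
Read 'b': 1→∅, 3→{5}, 4→{0, 1}; now {0, 1, 5}.
That set has 3 states.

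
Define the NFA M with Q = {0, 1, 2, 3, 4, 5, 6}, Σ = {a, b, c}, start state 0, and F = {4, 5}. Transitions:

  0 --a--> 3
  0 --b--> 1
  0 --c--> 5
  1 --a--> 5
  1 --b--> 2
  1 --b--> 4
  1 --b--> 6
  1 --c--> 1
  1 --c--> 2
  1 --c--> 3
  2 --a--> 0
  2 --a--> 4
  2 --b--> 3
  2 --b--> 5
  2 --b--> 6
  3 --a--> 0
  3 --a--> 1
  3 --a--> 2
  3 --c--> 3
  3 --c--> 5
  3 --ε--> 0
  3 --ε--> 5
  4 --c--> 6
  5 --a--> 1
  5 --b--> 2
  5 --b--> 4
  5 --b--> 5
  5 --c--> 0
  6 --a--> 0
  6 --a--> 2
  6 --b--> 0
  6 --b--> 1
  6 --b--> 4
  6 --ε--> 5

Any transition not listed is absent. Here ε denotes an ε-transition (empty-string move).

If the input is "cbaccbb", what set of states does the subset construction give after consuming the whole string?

{0, 1, 2, 3, 4, 5, 6}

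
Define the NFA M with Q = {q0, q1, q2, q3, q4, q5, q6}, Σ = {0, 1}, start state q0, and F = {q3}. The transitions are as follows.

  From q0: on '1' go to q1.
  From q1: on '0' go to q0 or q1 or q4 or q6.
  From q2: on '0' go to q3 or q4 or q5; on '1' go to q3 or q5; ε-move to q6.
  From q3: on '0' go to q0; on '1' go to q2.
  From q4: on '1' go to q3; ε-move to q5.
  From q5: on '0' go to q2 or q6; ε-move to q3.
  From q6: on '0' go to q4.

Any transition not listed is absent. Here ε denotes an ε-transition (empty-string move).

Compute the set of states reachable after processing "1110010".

∅

Start in {q0}.
Read '1': q0→{q1}; now {q1}.
Read '1': q1→∅; now ∅.
The set is empty and remains empty for the remaining 5 symbols.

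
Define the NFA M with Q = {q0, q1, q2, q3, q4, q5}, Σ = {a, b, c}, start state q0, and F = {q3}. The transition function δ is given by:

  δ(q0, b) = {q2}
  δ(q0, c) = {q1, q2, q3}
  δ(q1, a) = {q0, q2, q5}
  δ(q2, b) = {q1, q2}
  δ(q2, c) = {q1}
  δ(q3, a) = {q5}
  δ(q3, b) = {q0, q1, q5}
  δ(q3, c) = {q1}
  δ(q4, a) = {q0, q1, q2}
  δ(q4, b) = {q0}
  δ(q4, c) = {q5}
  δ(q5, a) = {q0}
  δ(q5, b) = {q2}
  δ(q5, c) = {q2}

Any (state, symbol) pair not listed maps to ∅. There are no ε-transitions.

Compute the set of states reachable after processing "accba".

Start in {q0}.
Read 'a': {q0} → ∅.
The set is empty and remains empty for the remaining 4 symbols.

∅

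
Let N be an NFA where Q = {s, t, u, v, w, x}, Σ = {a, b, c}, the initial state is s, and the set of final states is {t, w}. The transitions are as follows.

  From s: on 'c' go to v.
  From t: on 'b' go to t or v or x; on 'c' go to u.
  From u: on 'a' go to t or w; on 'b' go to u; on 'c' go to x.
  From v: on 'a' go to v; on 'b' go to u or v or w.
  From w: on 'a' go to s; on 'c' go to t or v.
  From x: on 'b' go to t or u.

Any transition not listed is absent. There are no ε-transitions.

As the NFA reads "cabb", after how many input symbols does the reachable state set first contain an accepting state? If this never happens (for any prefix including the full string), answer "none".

3

Start in {s}.
Read 'c': s→{v}; now {v}.
Read 'a': v→{v}; now {v}.
Read 'b': v→{u, v, w}; now {u, v, w}.
None of the earlier sets intersect F, but {u, v, w} does.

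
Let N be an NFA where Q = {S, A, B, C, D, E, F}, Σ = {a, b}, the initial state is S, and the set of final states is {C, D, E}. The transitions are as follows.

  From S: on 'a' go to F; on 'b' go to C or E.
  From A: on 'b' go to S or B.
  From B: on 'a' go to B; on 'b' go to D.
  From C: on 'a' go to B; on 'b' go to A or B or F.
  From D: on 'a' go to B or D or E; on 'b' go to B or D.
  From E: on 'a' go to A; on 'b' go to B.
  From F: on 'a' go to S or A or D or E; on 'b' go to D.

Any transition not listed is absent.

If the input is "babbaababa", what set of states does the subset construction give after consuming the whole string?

Start in {S}.
Read 'b': S→{C, E}; now {C, E}.
Read 'a': C→{B}, E→{A}; now {A, B}.
Read 'b': A→{S, B}, B→{D}; now {S, B, D}.
Read 'b': S→{C, E}, B→{D}, D→{B, D}; now {B, C, D, E}.
Read 'a': B→{B}, C→{B}, D→{B, D, E}, E→{A}; now {A, B, D, E}.
Read 'a': A→∅, B→{B}, D→{B, D, E}, E→{A}; now {A, B, D, E}.
Read 'b': A→{S, B}, B→{D}, D→{B, D}, E→{B}; now {S, B, D}.
Read 'a': S→{F}, B→{B}, D→{B, D, E}; now {B, D, E, F}.
Read 'b': B→{D}, D→{B, D}, E→{B}, F→{D}; now {B, D}.
Read 'a': B→{B}, D→{B, D, E}; now {B, D, E}.

{B, D, E}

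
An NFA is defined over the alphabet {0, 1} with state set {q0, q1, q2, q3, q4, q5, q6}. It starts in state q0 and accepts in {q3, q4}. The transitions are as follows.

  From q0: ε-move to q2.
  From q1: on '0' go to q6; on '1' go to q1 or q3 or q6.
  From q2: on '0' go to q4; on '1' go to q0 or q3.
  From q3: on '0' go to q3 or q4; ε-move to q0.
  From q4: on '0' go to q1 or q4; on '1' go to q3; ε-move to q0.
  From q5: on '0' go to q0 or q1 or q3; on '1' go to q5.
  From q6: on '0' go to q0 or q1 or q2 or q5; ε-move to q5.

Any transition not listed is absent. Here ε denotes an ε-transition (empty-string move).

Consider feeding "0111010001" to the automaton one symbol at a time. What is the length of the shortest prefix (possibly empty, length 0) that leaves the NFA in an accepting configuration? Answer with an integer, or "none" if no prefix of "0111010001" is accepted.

Start: ε-closure({q0}) = {q0, q2}.
Read '0': {q0, q2} → {q0, q2, q4}.
None of the earlier sets intersect F, but {q0, q2, q4} does.

1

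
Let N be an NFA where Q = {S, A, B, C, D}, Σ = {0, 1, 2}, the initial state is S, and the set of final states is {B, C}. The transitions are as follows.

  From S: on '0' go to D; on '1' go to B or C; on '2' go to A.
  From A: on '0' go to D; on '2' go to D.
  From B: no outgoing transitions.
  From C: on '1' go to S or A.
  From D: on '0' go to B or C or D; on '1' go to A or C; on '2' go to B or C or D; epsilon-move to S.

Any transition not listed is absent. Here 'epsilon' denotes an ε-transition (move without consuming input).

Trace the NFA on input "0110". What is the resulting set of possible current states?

Start in {S}.
Read '0': {S} → {S, D}.
Read '1': {S, D} → {A, B, C}.
Read '1': {A, B, C} → {S, A}.
Read '0': {S, A} → {S, D}.

{S, D}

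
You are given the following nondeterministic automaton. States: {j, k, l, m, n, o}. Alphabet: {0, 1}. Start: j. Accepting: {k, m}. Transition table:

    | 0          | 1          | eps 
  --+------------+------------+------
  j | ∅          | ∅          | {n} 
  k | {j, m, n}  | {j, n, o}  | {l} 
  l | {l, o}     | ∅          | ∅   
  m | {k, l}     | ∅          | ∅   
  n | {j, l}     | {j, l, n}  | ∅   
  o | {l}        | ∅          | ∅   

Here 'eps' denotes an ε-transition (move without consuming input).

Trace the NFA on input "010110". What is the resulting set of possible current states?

{j, l, n, o}

Start: ε-closure({j}) = {j, n}.
Read '0': j→∅, n→{j, l}; union {j, l}; ε-closure = {j, l, n}.
Read '1': j→∅, l→∅, n→{j, l, n}; now {j, l, n}.
Read '0': j→∅, l→{l, o}, n→{j, l}; union {j, l, o}; ε-closure = {j, l, n, o}.
Read '1': j→∅, l→∅, n→{j, l, n}, o→∅; now {j, l, n}.
Read '1': j→∅, l→∅, n→{j, l, n}; now {j, l, n}.
Read '0': j→∅, l→{l, o}, n→{j, l}; union {j, l, o}; ε-closure = {j, l, n, o}.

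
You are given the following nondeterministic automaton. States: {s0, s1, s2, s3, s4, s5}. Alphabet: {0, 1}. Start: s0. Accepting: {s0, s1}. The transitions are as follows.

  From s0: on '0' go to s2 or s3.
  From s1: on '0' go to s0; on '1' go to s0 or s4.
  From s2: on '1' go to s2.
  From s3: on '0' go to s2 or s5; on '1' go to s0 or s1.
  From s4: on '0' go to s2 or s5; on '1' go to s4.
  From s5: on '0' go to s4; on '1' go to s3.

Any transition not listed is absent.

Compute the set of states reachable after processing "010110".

{s2, s3, s5}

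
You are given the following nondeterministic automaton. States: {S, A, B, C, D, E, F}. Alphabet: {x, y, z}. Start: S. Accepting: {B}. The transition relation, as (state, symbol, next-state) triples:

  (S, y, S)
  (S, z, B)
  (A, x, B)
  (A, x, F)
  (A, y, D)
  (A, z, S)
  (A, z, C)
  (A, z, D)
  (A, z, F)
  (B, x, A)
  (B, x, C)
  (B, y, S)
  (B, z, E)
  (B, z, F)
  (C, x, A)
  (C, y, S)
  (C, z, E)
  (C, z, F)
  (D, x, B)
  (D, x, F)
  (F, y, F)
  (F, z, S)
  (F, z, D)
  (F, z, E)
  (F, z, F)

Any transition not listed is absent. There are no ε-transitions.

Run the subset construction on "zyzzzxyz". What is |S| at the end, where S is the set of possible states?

5

Start in {S}.
Read 'z': S→{B}; now {B}.
Read 'y': B→{S}; now {S}.
Read 'z': S→{B}; now {B}.
Read 'z': B→{E, F}; now {E, F}.
Read 'z': E→∅, F→{S, D, E, F}; now {S, D, E, F}.
Read 'x': S→∅, D→{B, F}, E→∅, F→∅; now {B, F}.
Read 'y': B→{S}, F→{F}; now {S, F}.
Read 'z': S→{B}, F→{S, D, E, F}; now {S, B, D, E, F}.
That set has 5 states.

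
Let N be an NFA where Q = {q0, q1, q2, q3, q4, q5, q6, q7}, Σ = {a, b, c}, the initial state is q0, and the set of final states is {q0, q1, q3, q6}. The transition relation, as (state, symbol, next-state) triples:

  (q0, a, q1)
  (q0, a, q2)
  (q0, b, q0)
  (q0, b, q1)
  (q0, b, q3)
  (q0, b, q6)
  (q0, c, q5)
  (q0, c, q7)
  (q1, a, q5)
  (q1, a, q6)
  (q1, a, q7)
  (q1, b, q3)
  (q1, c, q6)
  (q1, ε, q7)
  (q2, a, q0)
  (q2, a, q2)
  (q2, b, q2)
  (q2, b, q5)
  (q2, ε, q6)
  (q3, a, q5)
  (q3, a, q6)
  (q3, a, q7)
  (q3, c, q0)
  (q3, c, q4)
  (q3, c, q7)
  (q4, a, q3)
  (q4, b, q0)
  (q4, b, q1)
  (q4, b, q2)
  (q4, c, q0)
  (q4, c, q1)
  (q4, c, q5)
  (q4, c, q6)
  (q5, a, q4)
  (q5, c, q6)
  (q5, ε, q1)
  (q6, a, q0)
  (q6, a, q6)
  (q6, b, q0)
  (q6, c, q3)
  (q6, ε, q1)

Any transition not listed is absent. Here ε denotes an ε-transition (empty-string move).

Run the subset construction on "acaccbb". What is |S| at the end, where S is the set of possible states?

7

Start in {q0}.
Read 'a': q0→{q1, q2}; union {q1, q2}; ε-closure = {q1, q2, q6, q7}.
Read 'c': q1→{q6}, q2→∅, q6→{q3}, q7→∅; union {q3, q6}; ε-closure = {q1, q3, q6, q7}.
Read 'a': q1→{q5, q6, q7}, q3→{q5, q6, q7}, q6→{q0, q6}, q7→∅; union {q0, q5, q6, q7}; ε-closure = {q0, q1, q5, q6, q7}.
Read 'c': q0→{q5, q7}, q1→{q6}, q5→{q6}, q6→{q3}, q7→∅; union {q3, q5, q6, q7}; ε-closure = {q1, q3, q5, q6, q7}.
Read 'c': q1→{q6}, q3→{q0, q4, q7}, q5→{q6}, q6→{q3}, q7→∅; union {q0, q3, q4, q6, q7}; ε-closure = {q0, q1, q3, q4, q6, q7}.
Read 'b': q0→{q0, q1, q3, q6}, q1→{q3}, q3→∅, q4→{q0, q1, q2}, q6→{q0}, q7→∅; union {q0, q1, q2, q3, q6}; ε-closure = {q0, q1, q2, q3, q6, q7}.
Read 'b': q0→{q0, q1, q3, q6}, q1→{q3}, q2→{q2, q5}, q3→∅, q6→{q0}, q7→∅; union {q0, q1, q2, q3, q5, q6}; ε-closure = {q0, q1, q2, q3, q5, q6, q7}.
That set has 7 states.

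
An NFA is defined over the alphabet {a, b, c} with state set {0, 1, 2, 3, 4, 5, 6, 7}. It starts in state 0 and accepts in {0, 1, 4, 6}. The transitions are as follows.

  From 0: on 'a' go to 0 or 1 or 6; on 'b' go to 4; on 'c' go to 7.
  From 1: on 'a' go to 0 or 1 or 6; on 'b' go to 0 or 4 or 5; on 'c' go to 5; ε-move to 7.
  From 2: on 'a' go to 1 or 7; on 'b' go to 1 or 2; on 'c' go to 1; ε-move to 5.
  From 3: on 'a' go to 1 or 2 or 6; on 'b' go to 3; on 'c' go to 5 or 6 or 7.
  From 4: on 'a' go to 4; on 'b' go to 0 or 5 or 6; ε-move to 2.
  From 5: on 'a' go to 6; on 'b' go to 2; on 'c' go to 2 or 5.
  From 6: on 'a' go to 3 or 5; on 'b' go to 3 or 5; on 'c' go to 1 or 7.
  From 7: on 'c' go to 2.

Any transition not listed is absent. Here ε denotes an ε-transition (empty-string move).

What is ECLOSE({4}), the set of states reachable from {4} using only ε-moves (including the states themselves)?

{2, 4, 5}

Begin with {4}.
ε-move 4 → 2; add 2.
ε-move 2 → 5; add 5.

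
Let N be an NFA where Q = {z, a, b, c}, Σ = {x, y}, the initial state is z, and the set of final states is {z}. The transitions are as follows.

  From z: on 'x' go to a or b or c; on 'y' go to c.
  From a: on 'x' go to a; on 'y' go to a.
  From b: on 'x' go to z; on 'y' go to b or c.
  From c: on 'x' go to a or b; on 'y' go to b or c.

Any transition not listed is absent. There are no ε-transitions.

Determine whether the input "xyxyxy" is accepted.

Start in {z}.
Read 'x': {z} → {a, b, c}.
Read 'y': {a, b, c} → {a, b, c}.
Read 'x': {a, b, c} → {z, a, b}.
Read 'y': {z, a, b} → {a, b, c}.
Read 'x': {a, b, c} → {z, a, b}.
Read 'y': {z, a, b} → {a, b, c}.
The final set {a, b, c} contains no accepting state.

No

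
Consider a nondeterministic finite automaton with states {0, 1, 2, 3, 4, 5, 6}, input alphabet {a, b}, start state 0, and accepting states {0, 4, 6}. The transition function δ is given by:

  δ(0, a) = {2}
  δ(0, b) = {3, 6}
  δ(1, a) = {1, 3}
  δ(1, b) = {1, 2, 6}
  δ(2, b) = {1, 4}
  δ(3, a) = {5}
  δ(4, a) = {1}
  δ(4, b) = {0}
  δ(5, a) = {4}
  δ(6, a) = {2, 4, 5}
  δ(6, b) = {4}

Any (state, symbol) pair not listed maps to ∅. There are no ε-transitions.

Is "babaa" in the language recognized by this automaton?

No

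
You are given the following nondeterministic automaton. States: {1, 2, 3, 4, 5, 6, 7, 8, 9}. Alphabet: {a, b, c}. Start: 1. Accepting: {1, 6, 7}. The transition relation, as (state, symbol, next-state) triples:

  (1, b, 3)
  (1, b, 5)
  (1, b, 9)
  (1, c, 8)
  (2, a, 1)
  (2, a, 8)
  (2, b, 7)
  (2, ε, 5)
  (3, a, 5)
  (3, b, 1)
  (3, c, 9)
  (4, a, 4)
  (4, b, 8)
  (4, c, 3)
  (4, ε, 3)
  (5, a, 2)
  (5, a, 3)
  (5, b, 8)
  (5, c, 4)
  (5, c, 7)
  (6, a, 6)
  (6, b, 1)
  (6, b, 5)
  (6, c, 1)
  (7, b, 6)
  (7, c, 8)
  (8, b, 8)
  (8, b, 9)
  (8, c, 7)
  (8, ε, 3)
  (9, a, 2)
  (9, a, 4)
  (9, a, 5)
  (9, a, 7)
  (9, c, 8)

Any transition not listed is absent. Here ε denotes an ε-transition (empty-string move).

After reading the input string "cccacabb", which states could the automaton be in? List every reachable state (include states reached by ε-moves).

{1, 3, 5, 8, 9}

Start in {1}.
Read 'c': 1→{8}; union {8}; ε-closure = {3, 8}.
Read 'c': 3→{9}, 8→{7}; now {7, 9}.
Read 'c': 7→{8}, 9→{8}; union {8}; ε-closure = {3, 8}.
Read 'a': 3→{5}, 8→∅; now {5}.
Read 'c': 5→{4, 7}; union {4, 7}; ε-closure = {3, 4, 7}.
Read 'a': 3→{5}, 4→{4}, 7→∅; union {4, 5}; ε-closure = {3, 4, 5}.
Read 'b': 3→{1}, 4→{8}, 5→{8}; union {1, 8}; ε-closure = {1, 3, 8}.
Read 'b': 1→{3, 5, 9}, 3→{1}, 8→{8, 9}; now {1, 3, 5, 8, 9}.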